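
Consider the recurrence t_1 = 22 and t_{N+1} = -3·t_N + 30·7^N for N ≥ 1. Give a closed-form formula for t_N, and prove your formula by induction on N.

t_N = (-3)^(N - 1) + 3·7^N

Computing the first terms: t_1 = 22, t_2 = 144, t_3 = 1038. This suggests t_N = (-3)^(N - 1) + 3·7^N.
When N = 1: the formula gives 22 = 22 = t_1.
For the inductive step, assume it holds for an arbitrary p ≥ 1, so t_p = (-3)^(p - 1) + 3·7^p.
Then t_{p+1} = -3·t_p + 30·7^p = -3·((-3)^(p - 1) + 3·7^p) + 30·7^p = (-3)^p + 3·7^(p + 1) = (-3)^((p+1) - 1) + 3·7^(p+1),
which is the claimed formula at N = p+1.
By the principle of mathematical induction, the result holds for all N ≥ 1.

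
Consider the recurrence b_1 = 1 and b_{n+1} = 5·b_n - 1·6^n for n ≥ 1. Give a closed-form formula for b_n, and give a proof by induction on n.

b_n = 7·5^(n - 1) - 6^n

Computing the first terms: b_1 = 1, b_2 = -1, b_3 = -41. This suggests b_n = 7·5^(n - 1) - 6^n.
Base step (n = 1): the formula gives 1 = 1 = b_1.
Inductive step: suppose the statement holds for some j ≥ 1, so b_j = 7·5^(j - 1) - 6^j.
Then b_{j+1} = 5·b_j - 1·6^j = 5·(7·5^(j - 1) - 6^j) - 1·6^j = 7·5^j - 6^(j + 1) = 7·5^((j+1) - 1) - 6^(j+1),
which is the claimed formula at n = j+1.
This completes the induction.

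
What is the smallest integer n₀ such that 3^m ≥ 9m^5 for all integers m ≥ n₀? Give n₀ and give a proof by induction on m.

At m = 14: 4782969 < 4840416, so the inequality fails and n₀ ≥ 15. We prove 3^m ≥ 9m^5 for all m ≥ 15.
When m = 15: 3^m = 14348907 and 9m^5 = 6834375, so 14348907 ≥ 6834375.
Inductive step: suppose the statement holds for some j ≥ 15, so 3^j ≥ 9j^5.
Then 3^(j + 1) = 3·(3^j) ≥ 3·(9j^5).
Also, for j ≥ 15 we have 3·(9j^5) ≥ 9(j+1)^5, since 3 ≥ (1 + 1/j)^5 for all j ≥ 15.
Combining, 3^(j + 1) ≥ 9(j+1)^5.
By the principle of mathematical induction, the result holds for all m ≥ 15.
Hence the smallest such n₀ is 15.

n₀ = 15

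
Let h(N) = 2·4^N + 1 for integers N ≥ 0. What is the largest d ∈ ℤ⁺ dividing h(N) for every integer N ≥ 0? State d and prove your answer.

d = 3

Computing the first values: h(0) = 3 and h(1) = 9; gcd(3, 9) = 3, so d ≤ 3.
We prove 3 | 2·4^N + 1 for all N ≥ 0 by induction on N.
Base case (N = 0): h(0) = 3 = 3·(1), so 3 | h(0).
For the inductive step, assume it holds for an arbitrary p ≥ 0, i.e. 3 | h(p). Then
h(p+1) = 2·4^(p+1) + 1 = 4·(2·4^p + 1) - 3 = 4·h(p) - 3. The first term is divisible by 3 by the inductive hypothesis, and -3 is divisible by 3. Hence 3 | h(p+1).
Hence, by induction on N, the claim holds for every N ≥ 0.
Therefore the largest such d is 3.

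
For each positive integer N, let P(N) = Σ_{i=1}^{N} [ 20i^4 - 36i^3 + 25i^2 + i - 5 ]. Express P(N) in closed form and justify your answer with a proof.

P(N) = N(4N^4 + N^3 - 3N^2 + 4N - 1)

We claim P(N) = N(4N^4 + N^3 - 3N^2 + 4N - 1) for all N ≥ 1.
Base step (N = 1): P(1) = 5, and the closed form gives 5. They agree.
For the inductive step, assume it holds for an arbitrary i ≥ 1, so P(i) = i(4i^4 + i^3 - 3i^2 + 4i - 1).
Then P(i+1) = P(i) + (20i^4 + 44i^3 + 37i^2 + 23i + 5) = (i(4i^4 + i^3 - 3i^2 + 4i - 1)) + (20i^4 + 44i^3 + 37i^2 + 23i + 5).
Simplifying, P(i+1) = (i + 1)(4i^4 + 17i^3 + 24i^2 + 17i + 5) = (i+1)(4(i+1)^4 + (i+1)^3 - 3(i+1)^2 + 4(i+1) - 1),
which is the closed form with N = i+1.
Hence, by induction on N, the claim holds for every N ≥ 1.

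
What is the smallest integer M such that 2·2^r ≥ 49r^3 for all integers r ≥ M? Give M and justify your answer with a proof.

M = 17

At r = 16: 131072 < 200704, so the inequality fails and M ≥ 17. We prove 2·2^r ≥ 49r^3 for all r ≥ 17.
Base step (r = 17): 2·2^r = 262144 and 49r^3 = 240737, so 262144 ≥ 240737.
For the inductive step, assume it holds for an arbitrary j ≥ 17, so 2·2^j ≥ 49j^3.
Then 2·2^(j + 1) = 2·(2·2^j) ≥ 2·(49j^3).
Also, for j ≥ 17 we have 2·(49j^3) ≥ 49(j+1)^3, since 2 ≥ (1 + 1/j)^3 for all j ≥ 17.
Combining, 2·2^(j + 1) ≥ 49(j+1)^3.
By induction, the statement is established for all r ≥ 17.
Hence the smallest such M is 17.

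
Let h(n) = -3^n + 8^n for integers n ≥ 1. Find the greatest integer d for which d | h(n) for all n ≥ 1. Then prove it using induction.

Computing the first values: h(1) = 5 and h(2) = 55; gcd(5, 55) = 5, so d ≤ 5.
We prove 5 | -3^n + 8^n for all n ≥ 1 by induction on n.
When n = 1: h(1) = 5 = 5·(1), so 5 | h(1).
Suppose the result is true for n = j, i.e. 5 | h(j). Then
8^{j+1} − 3^{j+1} = 8·8^j − 3·3^j = 8·(8^j − 3^j) + (5)·3^j. The first term is divisible by 5 by the inductive hypothesis, and the second term (5)·3^j is divisible by 5 since 5 | 5. Hence 5 | h(j+1).
This completes the induction.
Therefore the largest such d is 5.

d = 5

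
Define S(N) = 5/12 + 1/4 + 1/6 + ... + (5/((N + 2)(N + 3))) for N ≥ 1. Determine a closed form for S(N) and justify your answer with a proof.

We claim S(N) = 5N/(3(N + 3)) for all N ≥ 1.
When N = 1: S(1) = 5/12, and the closed form gives 5/12. They agree.
For the inductive step, assume it holds for an arbitrary j ≥ 1, so S(j) = 5j/(3(j + 3)).
Then S(j+1) = S(j) + (5/((j + 3)(j + 4))) = (5j/(3(j + 3))) + (5/((j + 3)(j + 4))).
Simplifying, S(j+1) = 5(j + 1)/(3(j + 4)) = 5(j+1)/(3((j+1) + 3)),
which is the closed form with N = j+1.
By induction, the statement is established for all N ≥ 1.

S(N) = 5N/(3(N + 3))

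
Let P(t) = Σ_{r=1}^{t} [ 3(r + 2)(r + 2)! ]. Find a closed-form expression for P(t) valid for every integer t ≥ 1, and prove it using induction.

We claim P(t) = 3(t + 3)! - 18 for all t ≥ 1.
Base step (t = 1): P(1) = 54, and the closed form gives 54. They agree.
For the inductive step, assume it holds for an arbitrary r ≥ 1, so P(r) = 3(r + 3)! - 18.
Then P(r+1) = P(r) + (3(r + 3)(r + 3)!) = (3(r + 3)! - 18) + (3(r + 3)(r + 3)!).
Simplifying, P(r+1) = 3((r+1) + 3)! - 18,
which is the closed form with t = r+1.
Hence, by induction on t, the claim holds for every t ≥ 1.

P(t) = 3(t + 3)! - 18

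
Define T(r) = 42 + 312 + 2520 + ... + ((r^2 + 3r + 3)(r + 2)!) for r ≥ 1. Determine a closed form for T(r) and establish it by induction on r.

We claim T(r) = (r + 1)(r + 3)! - 6 for all r ≥ 1.
Base case (r = 1): T(1) = 42, and the closed form gives 42. They agree.
Suppose the result is true for r = i, so T(i) = (i + 1)(i + 3)! - 6.
Then T(i+1) = T(i) + ((i^2 + 5i + 7)(i + 3)!) = ((i + 1)(i + 3)! - 6) + ((i^2 + 5i + 7)(i + 3)!).
Simplifying, T(i+1) = ((i+1) + 1)((i+1) + 3)! - 6,
which is the closed form with r = i+1.
Hence, by induction on r, the claim holds for every r ≥ 1.

T(r) = (r + 1)(r + 3)! - 6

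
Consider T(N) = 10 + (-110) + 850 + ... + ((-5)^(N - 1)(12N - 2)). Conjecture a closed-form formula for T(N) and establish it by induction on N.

We claim T(N) = -2(-5)^N·N for all N ≥ 1.
Base step (N = 1): T(1) = 10, and the closed form gives 10. They agree.
Suppose the result is true for N = j, so T(j) = -2(-5)^j·j.
Then T(j+1) = T(j) + ((-5)^j(12j + 10)) = (-2(-5)^j·j) + ((-5)^j(12j + 10)).
Simplifying, T(j+1) = 10(-5)^j(j + 1) = -2(-5)^(j+1)·(j+1),
which is the closed form with N = j+1.
By induction, the statement is established for all N ≥ 1.

T(N) = -2(-5)^N·N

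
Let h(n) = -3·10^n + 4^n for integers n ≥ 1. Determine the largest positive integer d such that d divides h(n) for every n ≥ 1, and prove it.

d = 2

Computing the first values: h(1) = -26 and h(2) = -284; gcd(-26, -284) = 2, so d ≤ 2.
We prove 2 | -3·10^n + 4^n for all n ≥ 1 by induction on n.
Base step (n = 1): h(1) = -26 = 2·(-13), so 2 | h(1).
For the inductive step, assume it holds for an arbitrary m ≥ 1, i.e. 2 | h(m). Then
h(m+1) − 10·h(m) = (-3·10^(m+1) + 4^(m+1)) − 10·(-3·10^m + 4^m) = (1)·4^m·(4 − 10) = (-6)·4^m. Since 2 | h(m) by the inductive hypothesis, 2 | 10·h(m); and 2 | -6 since -6 = 2·-3. Therefore 2 | h(m+1).
By the principle of mathematical induction, the result holds for all n ≥ 1.
Therefore the largest such d is 2.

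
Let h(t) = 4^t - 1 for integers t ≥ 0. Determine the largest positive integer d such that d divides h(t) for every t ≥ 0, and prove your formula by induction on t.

Computing the first values: h(0) = 0 and h(1) = 3; gcd(0, 3) = 3, so d ≤ 3.
We prove 3 | 4^t - 1 for all t ≥ 0 by induction on t.
For the base case t = 0: h(0) = 0 = 3·(0), so 3 | h(0).
Suppose the result is true for t = p, i.e. 3 | h(p). Then
h(p+1) = 4^(p+1) - 1 = 4·(4^p - 1) + 3 = 4·h(p) + 3. The first term is divisible by 3 by the inductive hypothesis, and 3 is divisible by 3. Hence 3 | h(p+1).
By the principle of mathematical induction, the result holds for all t ≥ 0.
Therefore the largest such d is 3.

d = 3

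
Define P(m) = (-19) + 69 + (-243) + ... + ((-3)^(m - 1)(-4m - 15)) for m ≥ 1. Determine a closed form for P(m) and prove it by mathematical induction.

P(m) = (-3)^m(m + 4) - 4

We claim P(m) = (-3)^m(m + 4) - 4 for all m ≥ 1.
When m = 1: P(1) = -19, and the closed form gives -19. They agree.
Suppose the result is true for m = j, so P(j) = (-3)^j(j + 4) - 4.
Then P(j+1) = P(j) + ((-3)^j(-4j - 19)) = ((-3)^j(j + 4) - 4) + ((-3)^j(-4j - 19)).
Simplifying, P(j+1) = -3(-3)^j·j - 15(-3)^j - 4 = (-3)^(j+1)((j+1) + 4) - 4,
which is the closed form with m = j+1.
By induction, the statement is established for all m ≥ 1.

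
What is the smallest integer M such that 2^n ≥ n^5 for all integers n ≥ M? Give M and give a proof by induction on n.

At n = 22: 4194304 < 5153632, so the inequality fails and M ≥ 23. We prove 2^n ≥ n^5 for all n ≥ 23.
For the base case n = 23: 2^n = 8388608 and n^5 = 6436343, so 8388608 ≥ 6436343.
Inductive step: assume the claim holds for n = i, so 2^i ≥ i^5.
Then 2^(i + 1) = 2·(2^i) ≥ 2·(i^5).
Also, for i ≥ 23 we have 2·(i^5) ≥ (i+1)^5, since 2 ≥ (1 + 1/i)^5 for all i ≥ 23.
Combining, 2^(i + 1) ≥ (i+1)^5.
By induction, the statement is established for all n ≥ 23.
Hence the smallest such M is 23.

M = 23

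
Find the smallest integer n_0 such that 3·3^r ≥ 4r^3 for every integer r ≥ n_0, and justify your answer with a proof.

n_0 = 5

At r = 4: 243 < 256, so the inequality fails and n_0 ≥ 5. We prove 3·3^r ≥ 4r^3 for all r ≥ 5.
Base step (r = 5): 3·3^r = 729 and 4r^3 = 500, so 729 ≥ 500.
For the inductive step, assume it holds for an arbitrary p ≥ 5, so 3·3^p ≥ 4p^3.
Then 3·3^(p + 1) = 3·(3·3^p) ≥ 3·(4p^3).
Also, for p ≥ 5 we have 3·(4p^3) ≥ 4(p+1)^3, since 3 ≥ (1 + 1/p)^3 for all p ≥ 5.
Combining, 3·3^(p + 1) ≥ 4(p+1)^3.
By induction, the statement is established for all r ≥ 5.
Hence the smallest such n_0 is 5.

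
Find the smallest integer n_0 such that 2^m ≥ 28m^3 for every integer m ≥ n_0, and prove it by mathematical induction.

At m = 17: 131072 < 137564, so the inequality fails and n_0 ≥ 18. We prove 2^m ≥ 28m^3 for all m ≥ 18.
When m = 18: 2^m = 262144 and 28m^3 = 163296, so 262144 ≥ 163296.
Suppose the result is true for m = k, so 2^k ≥ 28k^3.
Then 2^(k + 1) = 2·(2^k) ≥ 2·(28k^3).
Also, for k ≥ 18 we have 2·(28k^3) ≥ 28(k+1)^3, since 2 ≥ (1 + 1/k)^3 for all k ≥ 18.
Combining, 2^(k + 1) ≥ 28(k+1)^3.
Hence, by induction on m, the claim holds for every m ≥ 18.
Hence the smallest such n_0 is 18.

n_0 = 18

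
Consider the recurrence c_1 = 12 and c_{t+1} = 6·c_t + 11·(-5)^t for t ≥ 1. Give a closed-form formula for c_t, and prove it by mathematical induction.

c_t = -(-5)^t + 7·6^(t - 1)

Computing the first terms: c_1 = 12, c_2 = 17, c_3 = 377. This suggests c_t = -(-5)^t + 7·6^(t - 1).
For the base case t = 1: the formula gives 12 = 12 = c_1.
Inductive step: suppose the statement holds for some i ≥ 1, so c_i = -(-5)^i + 7·6^(i - 1).
Then c_{i+1} = 6·c_i + 11·(-5)^i = 6·(-(-5)^i + 7·6^(i - 1)) + 11·(-5)^i = -(-5)^(i + 1) + 7·6^i = -(-5)^(i+1) + 7·6^((i+1) - 1),
which is the claimed formula at t = i+1.
By induction, the statement is established for all t ≥ 1.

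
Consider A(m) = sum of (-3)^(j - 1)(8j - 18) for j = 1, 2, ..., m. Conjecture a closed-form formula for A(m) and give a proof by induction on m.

We claim A(m) = 2(-3)^m(-m + 2) - 4 for all m ≥ 1.
For the base case m = 1: A(1) = -10, and the closed form gives -10. They agree.
Suppose the result is true for m = j, so A(j) = 2(-3)^j(-j + 2) - 4.
Then A(j+1) = A(j) + ((-3)^j(8j - 10)) = (2(-3)^j(-j + 2) - 4) + ((-3)^j(8j - 10)).
Simplifying, A(j+1) = 6(-3)^j·j - 6(-3)^j - 4 = 2(-3)^(j+1)(-(j+1) + 2) - 4,
which is the closed form with m = j+1.
By induction, the statement is established for all m ≥ 1.

A(m) = 2(-3)^m(-m + 2) - 4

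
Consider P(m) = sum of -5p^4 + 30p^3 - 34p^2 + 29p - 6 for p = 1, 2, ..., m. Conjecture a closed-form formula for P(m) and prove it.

P(m) = -m(m^2 + 1)(m^2 - 5m - 3)

We claim P(m) = -m(m^2 + 1)(m^2 - 5m - 3) for all m ≥ 1.
For the base case m = 1: P(1) = 14, and the closed form gives 14. They agree.
Inductive step: suppose the statement holds for some p ≥ 1, so P(p) = p(-p^4 + 5p^3 + 2p^2 + 5p + 3).
Then P(p+1) = P(p) + (-5p^4 + 10p^3 + 26p^2 + 31p + 14) = (p(-p^4 + 5p^3 + 2p^2 + 5p + 3)) + (-5p^4 + 10p^3 + 26p^2 + 31p + 14).
Simplifying, P(p+1) = -(p + 1)(p^2 - 3p - 7)(p^2 + 2p + 2) = -(p+1)((p+1)^2 + 1)((p+1)^2 - 5(p+1) - 3),
which is the closed form with m = p+1.
By induction, the statement is established for all m ≥ 1.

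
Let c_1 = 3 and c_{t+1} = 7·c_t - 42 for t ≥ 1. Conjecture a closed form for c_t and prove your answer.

Computing the first terms: c_1 = 3, c_2 = -21, c_3 = -189. This suggests c_t = -4·7^(t - 1) + 7.
Base step (t = 1): the formula gives 3 = 3 = c_1.
Suppose the result is true for t = r, so c_r = -4·7^(r - 1) + 7.
Then c_{r+1} = 7·c_r - 42 = 7·(-4·7^(r - 1) + 7) - 42 = -4·7^r + 7 = -4·7^((r+1) - 1) + 7,
which is the claimed formula at t = r+1.
This completes the induction.

c_t = -4·7^(t - 1) + 7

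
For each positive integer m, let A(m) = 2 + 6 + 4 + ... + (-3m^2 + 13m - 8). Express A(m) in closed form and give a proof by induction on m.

A(m) = -m(m^2 - 5m + 2)

We claim A(m) = -m(m^2 - 5m + 2) for all m ≥ 1.
Base step (m = 1): A(1) = 2, and the closed form gives 2. They agree.
For the inductive step, assume it holds for an arbitrary r ≥ 1, so A(r) = r(-r^2 + 5r - 2).
Then A(r+1) = A(r) + (-3r^2 + 7r + 2) = (r(-r^2 + 5r - 2)) + (-3r^2 + 7r + 2).
Simplifying, A(r+1) = -(r + 1)(r^2 - 3r - 2) = -(r+1)((r+1)^2 - 5(r+1) + 2),
which is the closed form with m = r+1.
Hence, by induction on m, the claim holds for every m ≥ 1.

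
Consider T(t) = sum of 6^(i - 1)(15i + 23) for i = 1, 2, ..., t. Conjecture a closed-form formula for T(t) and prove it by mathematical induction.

T(t) = 6^t(3t + 4) - 4

We claim T(t) = 6^t(3t + 4) - 4 for all t ≥ 1.
Base case (t = 1): T(1) = 38, and the closed form gives 38. They agree.
Inductive step: suppose the statement holds for some i ≥ 1, so T(i) = 6^i(3i + 4) - 4.
Then T(i+1) = T(i) + (6^i(15i + 38)) = (6^i(3i + 4) - 4) + (6^i(15i + 38)).
Simplifying, T(i+1) = 18·6^i·i + 42·6^i - 4 = 6^(i+1)(3(i+1) + 4) - 4,
which is the closed form with t = i+1.
Hence, by induction on t, the claim holds for every t ≥ 1.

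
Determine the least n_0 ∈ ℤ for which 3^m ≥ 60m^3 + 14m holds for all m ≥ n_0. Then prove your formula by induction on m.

At m = 10: 59049 < 60140, so the inequality fails and n_0 ≥ 11. We prove 3^m ≥ 60m^3 + 14m for all m ≥ 11.
When m = 11: 3^m = 177147 and 60m^3 + 14m = 80014, so 177147 ≥ 80014.
Inductive step: assume the claim holds for m = p, so 3^p ≥ 60p^3 + 14p.
Then 3^(p + 1) = 3·(3^p) ≥ 3·(60p^3 + 14p).
Also, for p ≥ 11 we have 3·(60p^3 + 14p) ≥ 60(p+1)^3 + 14(p+1), since 3·(60p^3 + 14p) − (60(p+1)^3 + 14(p+1)) = 120p^3 - 180p^2 - 152p - 74, which is nonnegative for all p ≥ 11.
Combining, 3^(p + 1) ≥ 60(p+1)^3 + 14(p+1).
This completes the induction.
Hence the smallest such n_0 is 11.

n_0 = 11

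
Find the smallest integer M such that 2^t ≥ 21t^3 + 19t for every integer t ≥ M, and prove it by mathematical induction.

M = 17

At t = 16: 65536 < 86320, so the inequality fails and M ≥ 17. We prove 2^t ≥ 21t^3 + 19t for all t ≥ 17.
When t = 17: 2^t = 131072 and 21t^3 + 19t = 103496, so 131072 ≥ 103496.
Suppose the result is true for t = p, so 2^p ≥ 21p^3 + 19p.
Then 2^(p + 1) = 2·(2^p) ≥ 2·(21p^3 + 19p).
Also, for p ≥ 17 we have 2·(21p^3 + 19p) ≥ 21(p+1)^3 + 19(p+1), since 2·(21p^3 + 19p) − (21(p+1)^3 + 19(p+1)) = 21p^3 - 63p^2 - 44p - 40, which is nonnegative for all p ≥ 17.
Combining, 2^(p + 1) ≥ 21(p+1)^3 + 19(p+1).
Hence, by induction on t, the claim holds for every t ≥ 17.
Hence the smallest such M is 17.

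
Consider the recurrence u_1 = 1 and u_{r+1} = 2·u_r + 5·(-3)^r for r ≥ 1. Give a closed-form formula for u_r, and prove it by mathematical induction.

Computing the first terms: u_1 = 1, u_2 = -13, u_3 = 19. This suggests u_r = -(-3)^r - 2^r.
Base step (r = 1): the formula gives 1 = 1 = u_1.
Inductive step: suppose the statement holds for some j ≥ 1, so u_j = -(-3)^j - 2^j.
Then u_{j+1} = 2·u_j + 5·(-3)^j = 2·(-(-3)^j - 2^j) + 5·(-3)^j = -(-3)^(j + 1) - 2^(j + 1),
which is the claimed formula at r = j+1.
By the principle of mathematical induction, the result holds for all r ≥ 1.

u_r = -(-3)^r - 2^r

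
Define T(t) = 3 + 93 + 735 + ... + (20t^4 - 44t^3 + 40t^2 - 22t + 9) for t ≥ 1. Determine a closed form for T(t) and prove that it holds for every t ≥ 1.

T(t) = t(4t^4 - t^3 - 2t^2 - 2t + 4)

We claim T(t) = t(4t^4 - t^3 - 2t^2 - 2t + 4) for all t ≥ 1.
For the base case t = 1: T(1) = 3, and the closed form gives 3. They agree.
Suppose the result is true for t = r, so T(r) = r(4r^4 - r^3 - 2r^2 - 2r + 4).
Then T(r+1) = T(r) + (20r^4 + 36r^3 + 28r^2 + 6r + 3) = (r(4r^4 - r^3 - 2r^2 - 2r + 4)) + (20r^4 + 36r^3 + 28r^2 + 6r + 3).
Simplifying, T(r+1) = (r + 1)(4r^4 + 15r^3 + 19r^2 + 7r + 3) = (r+1)(4(r+1)^4 - (r+1)^3 - 2(r+1)^2 - 2(r+1) + 4),
which is the closed form with t = r+1.
By the principle of mathematical induction, the result holds for all t ≥ 1.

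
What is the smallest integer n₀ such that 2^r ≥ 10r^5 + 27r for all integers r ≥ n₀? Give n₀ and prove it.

At r = 27: 134217728 < 143489799, so the inequality fails and n₀ ≥ 28. We prove 2^r ≥ 10r^5 + 27r for all r ≥ 28.
For the base case r = 28: 2^r = 268435456 and 10r^5 + 27r = 172104436, so 268435456 ≥ 172104436.
Inductive step: assume the claim holds for r = m, so 2^m ≥ 10m^5 + 27m.
Then 2^(m + 1) = 2·(2^m) ≥ 2·(10m^5 + 27m).
Also, for m ≥ 28 we have 2·(10m^5 + 27m) ≥ 10(m+1)^5 + 27(m+1), since 2·(10m^5 + 27m) − (10(m+1)^5 + 27(m+1)) = 10m^5 - 50m^4 - 100m^3 - 100m^2 - 23m - 37, which is nonnegative for all m ≥ 28.
Combining, 2^(m + 1) ≥ 10(m+1)^5 + 27(m+1).
Hence, by induction on r, the claim holds for every r ≥ 28.
Hence the smallest such n₀ is 28.

n₀ = 28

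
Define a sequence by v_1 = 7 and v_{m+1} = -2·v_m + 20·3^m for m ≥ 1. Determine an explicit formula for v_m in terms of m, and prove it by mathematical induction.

Computing the first terms: v_1 = 7, v_2 = 46, v_3 = 88. This suggests v_m = -5(-2)^(m - 1) + 4·3^m.
When m = 1: the formula gives 7 = 7 = v_1.
Suppose the result is true for m = p, so v_p = -5(-2)^(p - 1) + 4·3^p.
Then v_{p+1} = -2·v_p + 20·3^p = -2·(-5(-2)^(p - 1) + 4·3^p) + 20·3^p = -5(-2)^p + 4·3^(p + 1) = -5(-2)^((p+1) - 1) + 4·3^(p+1),
which is the claimed formula at m = p+1.
By the principle of mathematical induction, the result holds for all m ≥ 1.

v_m = -5(-2)^(m - 1) + 4·3^m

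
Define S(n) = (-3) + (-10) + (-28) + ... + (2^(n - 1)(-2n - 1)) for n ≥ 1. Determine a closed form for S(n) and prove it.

S(n) = 2^n(-2n + 1) - 1

We claim S(n) = 2^n(-2n + 1) - 1 for all n ≥ 1.
When n = 1: S(1) = -3, and the closed form gives -3. They agree.
Suppose the result is true for n = m, so S(m) = 2^m(-2m + 1) - 1.
Then S(m+1) = S(m) + (2^m(-2m - 3)) = (2^m(-2m + 1) - 1) + (2^m(-2m - 3)).
Simplifying, S(m+1) = -4·2^m·m - 2·2^m - 1 = 2^(m+1)(-2(m+1) + 1) - 1,
which is the closed form with n = m+1.
By induction, the statement is established for all n ≥ 1.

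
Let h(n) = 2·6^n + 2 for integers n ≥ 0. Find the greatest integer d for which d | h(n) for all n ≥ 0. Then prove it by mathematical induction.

d = 2

Computing the first values: h(0) = 4 and h(1) = 14; gcd(4, 14) = 2, so d ≤ 2.
We prove 2 | 2·6^n + 2 for all n ≥ 0 by induction on n.
Base case (n = 0): h(0) = 4 = 2·(2), so 2 | h(0).
Inductive step: suppose the statement holds for some j ≥ 0, i.e. 2 | h(j). Then
h(j+1) = 2·6^(j+1) + 2 = 6·(2·6^j + 2) - 10 = 6·h(j) - 10. The first term is divisible by 2 by the inductive hypothesis, and -10 is divisible by 2. Hence 2 | h(j+1).
This completes the induction.
Therefore the largest such d is 2.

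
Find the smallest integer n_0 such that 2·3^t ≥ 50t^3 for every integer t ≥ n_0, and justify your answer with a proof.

n_0 = 9

At t = 8: 13122 < 25600, so the inequality fails and n_0 ≥ 9. We prove 2·3^t ≥ 50t^3 for all t ≥ 9.
When t = 9: 2·3^t = 39366 and 50t^3 = 36450, so 39366 ≥ 36450.
Suppose the result is true for t = r, so 2·3^r ≥ 50r^3.
Then 2·3^(r + 1) = 3·(2·3^r) ≥ 3·(50r^3).
Also, for r ≥ 9 we have 3·(50r^3) ≥ 50(r+1)^3, since 3 ≥ (1 + 1/r)^3 for all r ≥ 9.
Combining, 2·3^(r + 1) ≥ 50(r+1)^3.
By the principle of mathematical induction, the result holds for all t ≥ 9.
Hence the smallest such n_0 is 9.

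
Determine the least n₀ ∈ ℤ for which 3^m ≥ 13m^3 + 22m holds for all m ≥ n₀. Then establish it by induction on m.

n₀ = 9

At m = 8: 6561 < 6832, so the inequality fails and n₀ ≥ 9. We prove 3^m ≥ 13m^3 + 22m for all m ≥ 9.
For the base case m = 9: 3^m = 19683 and 13m^3 + 22m = 9675, so 19683 ≥ 9675.
Inductive step: assume the claim holds for m = j, so 3^j ≥ 13j^3 + 22j.
Then 3^(j + 1) = 3·(3^j) ≥ 3·(13j^3 + 22j).
Also, for j ≥ 9 we have 3·(13j^3 + 22j) ≥ 13(j+1)^3 + 22(j+1), since 3·(13j^3 + 22j) − (13(j+1)^3 + 22(j+1)) = 26j^3 - 39j^2 + 5j - 35, which is nonnegative for all j ≥ 9.
Combining, 3^(j + 1) ≥ 13(j+1)^3 + 22(j+1).
By the principle of mathematical induction, the result holds for all m ≥ 9.
Hence the smallest such n₀ is 9.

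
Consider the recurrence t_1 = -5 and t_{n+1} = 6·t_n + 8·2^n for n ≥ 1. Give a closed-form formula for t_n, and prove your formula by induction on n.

t_n = -2^(n + 1) - 6^(n - 1)

Computing the first terms: t_1 = -5, t_2 = -14, t_3 = -52. This suggests t_n = -2^(n + 1) - 6^(n - 1).
Base step (n = 1): the formula gives -5 = -5 = t_1.
Inductive step: suppose the statement holds for some i ≥ 1, so t_i = -2^(i + 1) - 6^(i - 1).
Then t_{i+1} = 6·t_i + 8·2^i = 6·(-2^(i + 1) - 6^(i - 1)) + 8·2^i = -2^(i + 2) - 6^i = -2^((i+1) + 1) - 6^((i+1) - 1),
which is the claimed formula at n = i+1.
By the principle of mathematical induction, the result holds for all n ≥ 1.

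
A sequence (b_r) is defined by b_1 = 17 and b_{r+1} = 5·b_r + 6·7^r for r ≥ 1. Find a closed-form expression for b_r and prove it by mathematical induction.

Computing the first terms: b_1 = 17, b_2 = 127, b_3 = 929. This suggests b_r = -4·5^(r - 1) + 3·7^r.
Base step (r = 1): the formula gives 17 = 17 = b_1.
Inductive step: assume the claim holds for r = k, so b_k = -4·5^(k - 1) + 3·7^k.
Then b_{k+1} = 5·b_k + 6·7^k = 5·(-4·5^(k - 1) + 3·7^k) + 6·7^k = -4·5^k + 3·7^(k + 1) = -4·5^((k+1) - 1) + 3·7^(k+1),
which is the claimed formula at r = k+1.
By the principle of mathematical induction, the result holds for all r ≥ 1.

b_r = -4·5^(r - 1) + 3·7^r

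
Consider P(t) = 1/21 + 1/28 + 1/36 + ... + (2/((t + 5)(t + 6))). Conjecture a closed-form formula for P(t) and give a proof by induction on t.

We claim P(t) = t/(3(t + 6)) for all t ≥ 1.
Base step (t = 1): P(1) = 1/21, and the closed form gives 1/21. They agree.
Inductive step: suppose the statement holds for some j ≥ 1, so P(j) = j/(3(j + 6)).
Then P(j+1) = P(j) + (2/((j + 6)(j + 7))) = (j/(3(j + 6))) + (2/((j + 6)(j + 7))).
Simplifying, P(j+1) = (j + 1)/(3(j + 7)) = (j+1)/(3((j+1) + 6)),
which is the closed form with t = j+1.
This completes the induction.

P(t) = t/(3(t + 6))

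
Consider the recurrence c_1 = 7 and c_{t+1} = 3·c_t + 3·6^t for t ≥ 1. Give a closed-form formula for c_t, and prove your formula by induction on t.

c_t = 3^(t - 1) + 6^t

Computing the first terms: c_1 = 7, c_2 = 39, c_3 = 225. This suggests c_t = 3^(t - 1) + 6^t.
Base step (t = 1): the formula gives 7 = 7 = c_1.
Inductive step: assume the claim holds for t = m, so c_m = 3^(m - 1) + 6^m.
Then c_{m+1} = 3·c_m + 3·6^m = 3·(3^(m - 1) + 6^m) + 3·6^m = 3^m + 6^(m + 1) = 3^((m+1) - 1) + 6^(m+1),
which is the claimed formula at t = m+1.
By the principle of mathematical induction, the result holds for all t ≥ 1.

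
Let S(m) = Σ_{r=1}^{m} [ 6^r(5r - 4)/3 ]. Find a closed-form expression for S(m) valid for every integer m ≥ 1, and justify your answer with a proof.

S(m) = 2·6^m(m - 1) + 2

We claim S(m) = 2·6^m(m - 1) + 2 for all m ≥ 1.
Base case (m = 1): S(1) = 2, and the closed form gives 2. They agree.
Inductive step: assume the claim holds for m = r, so S(r) = 2·6^r(r - 1) + 2.
Then S(r+1) = S(r) + (6^r(10r + 2)) = (2·6^r(r - 1) + 2) + (6^r(10r + 2)).
Simplifying, S(r+1) = 12·6^r·r + 2 = 2·6^(r+1)((r+1) - 1) + 2,
which is the closed form with m = r+1.
By induction, the statement is established for all m ≥ 1.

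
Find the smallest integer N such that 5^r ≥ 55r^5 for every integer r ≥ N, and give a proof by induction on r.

N = 10

At r = 9: 1953125 < 3247695, so the inequality fails and N ≥ 10. We prove 5^r ≥ 55r^5 for all r ≥ 10.
Base case (r = 10): 5^r = 9765625 and 55r^5 = 5500000, so 9765625 ≥ 5500000.
Suppose the result is true for r = m, so 5^m ≥ 55m^5.
Then 5^(m + 1) = 5·(5^m) ≥ 5·(55m^5).
Also, for m ≥ 10 we have 5·(55m^5) ≥ 55(m+1)^5, since 5 ≥ (1 + 1/m)^5 for all m ≥ 10.
Combining, 5^(m + 1) ≥ 55(m+1)^5.
This completes the induction.
Hence the smallest such N is 10.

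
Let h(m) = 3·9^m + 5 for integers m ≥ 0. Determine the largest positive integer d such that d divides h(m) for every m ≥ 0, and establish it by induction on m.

Computing the first values: h(0) = 8 and h(1) = 32; gcd(8, 32) = 8, so d ≤ 8.
We prove 8 | 3·9^m + 5 for all m ≥ 0 by induction on m.
Base case (m = 0): h(0) = 8 = 8·(1), so 8 | h(0).
For the inductive step, assume it holds for an arbitrary p ≥ 0, i.e. 8 | h(p). Then
h(p+1) = 3·9^(p+1) + 5 = 9·(3·9^p + 5) - 40 = 9·h(p) - 40. The first term is divisible by 8 by the inductive hypothesis, and -40 is divisible by 8. Hence 8 | h(p+1).
By the principle of mathematical induction, the result holds for all m ≥ 0.
Therefore the largest such d is 8.

d = 8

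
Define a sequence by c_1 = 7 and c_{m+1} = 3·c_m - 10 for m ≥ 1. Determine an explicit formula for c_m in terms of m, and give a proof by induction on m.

Computing the first terms: c_1 = 7, c_2 = 11, c_3 = 23. This suggests c_m = 2·3^(m - 1) + 5.
When m = 1: the formula gives 7 = 7 = c_1.
Inductive step: suppose the statement holds for some j ≥ 1, so c_j = 2·3^(j - 1) + 5.
Then c_{j+1} = 3·c_j - 10 = 3·(2·3^(j - 1) + 5) - 10 = 2·3^j + 5 = 2·3^((j+1) - 1) + 5,
which is the claimed formula at m = j+1.
Hence, by induction on m, the claim holds for every m ≥ 1.

c_m = 2·3^(m - 1) + 5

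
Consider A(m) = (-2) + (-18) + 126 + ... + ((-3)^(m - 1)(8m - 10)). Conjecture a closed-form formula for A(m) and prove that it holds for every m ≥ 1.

A(m) = 2(-3)^m(-m + 1) - 2

We claim A(m) = 2(-3)^m(-m + 1) - 2 for all m ≥ 1.
Base step (m = 1): A(1) = -2, and the closed form gives -2. They agree.
For the inductive step, assume it holds for an arbitrary j ≥ 1, so A(j) = 2(-3)^j(-j + 1) - 2.
Then A(j+1) = A(j) + ((-3)^j(8j - 2)) = (2(-3)^j(-j + 1) - 2) + ((-3)^j(8j - 2)).
Simplifying, A(j+1) = 6(-3)^j·j - 2 = 2(-3)^(j+1)(-(j+1) + 1) - 2,
which is the closed form with m = j+1.
Hence, by induction on m, the claim holds for every m ≥ 1.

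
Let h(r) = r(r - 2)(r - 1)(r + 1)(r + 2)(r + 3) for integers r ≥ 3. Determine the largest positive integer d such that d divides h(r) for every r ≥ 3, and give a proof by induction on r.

Computing the first values: h(3) = 720 and h(4) = 5040; gcd(720, 5040) = 720, so d ≤ 720.
We prove 720 | r(r - 2)(r - 1)(r + 1)(r + 2)(r + 3) for all r ≥ 3 by induction on r.
Base case (r = 3): h(3) = 720 = 720·(1), so 720 | h(3).
Inductive step: suppose the statement holds for some k ≥ 3, i.e. 720 | h(k). Then
h(k+1) − h(k) = (k-1)·k·(k+1)·(k+2)·(k+3)·(k+4) − (k-2)·(k-1)·k·(k+1)·(k+2)·(k+3) = (k-1)·k·(k+1)·(k+2)·(k+3)·[(k+4) − (k-2)] = 6·(k-1)·k·(k+1)·(k+2)·(k+3). The product of 5 consecutive integers is divisible by (5)! = 120, so h(k+1) − h(k) is divisible by 6·120 = 720. By the inductive hypothesis 720 | h(k), hence 720 | h(k+1).
By the principle of mathematical induction, the result holds for all r ≥ 3.
Therefore the largest such d is 720.

d = 720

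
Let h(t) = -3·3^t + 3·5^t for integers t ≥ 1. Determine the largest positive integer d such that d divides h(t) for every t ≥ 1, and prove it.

d = 6

Computing the first values: h(1) = 6 and h(2) = 48; gcd(6, 48) = 6, so d ≤ 6.
We prove 6 | -3·3^t + 3·5^t for all t ≥ 1 by induction on t.
For the base case t = 1: h(1) = 6 = 6·(1), so 6 | h(1).
For the inductive step, assume it holds for an arbitrary j ≥ 1, i.e. 6 | h(j). Then
h(j+1) − 5·h(j) = (-3·3^(j+1) + 3·5^(j+1)) − 5·(-3·3^j + 3·5^j) = (-3)·3^j·(3 − 5) = (6)·3^j. Since 6 | h(j) by the inductive hypothesis, 6 | 5·h(j); and 6 | 6 since 6 = 6·1. Therefore 6 | h(j+1).
Hence, by induction on t, the claim holds for every t ≥ 1.
Therefore the largest such d is 6.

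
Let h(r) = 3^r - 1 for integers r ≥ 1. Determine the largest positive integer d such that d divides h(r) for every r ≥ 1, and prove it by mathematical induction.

d = 2

Computing the first values: h(1) = 2 and h(2) = 8; gcd(2, 8) = 2, so d ≤ 2.
We prove 2 | 3^r - 1 for all r ≥ 1 by induction on r.
For the base case r = 1: h(1) = 2 = 2·(1), so 2 | h(1).
Suppose the result is true for r = j, i.e. 2 | h(j). Then
3^{j+1} − 1^{j+1} = 3·3^j − 1·1^j = 3·(3^j − 1^j) + (2)·1^j. The first term is divisible by 2 by the inductive hypothesis, and the second term (2)·1^j is divisible by 2 since 2 | 2. Hence 2 | h(j+1).
By induction, the statement is established for all r ≥ 1.
Therefore the largest such d is 2.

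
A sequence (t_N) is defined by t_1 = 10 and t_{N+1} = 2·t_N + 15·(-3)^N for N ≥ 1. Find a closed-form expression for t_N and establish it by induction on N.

t_N = (-3)^(N + 1) + 2^(N - 1)

Computing the first terms: t_1 = 10, t_2 = -25, t_3 = 85. This suggests t_N = (-3)^(N + 1) + 2^(N - 1).
Base case (N = 1): the formula gives 10 = 10 = t_1.
For the inductive step, assume it holds for an arbitrary p ≥ 1, so t_p = (-3)^(p + 1) + 2^(p - 1).
Then t_{p+1} = 2·t_p + 15·(-3)^p = 2·((-3)^(p + 1) + 2^(p - 1)) + 15·(-3)^p = (-3)^(p + 2) + 2^p = (-3)^((p+1) + 1) + 2^((p+1) - 1),
which is the claimed formula at N = p+1.
Hence, by induction on N, the claim holds for every N ≥ 1.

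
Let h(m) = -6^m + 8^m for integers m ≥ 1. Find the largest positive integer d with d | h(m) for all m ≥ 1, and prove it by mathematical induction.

Computing the first values: h(1) = 2 and h(2) = 28; gcd(2, 28) = 2, so d ≤ 2.
We prove 2 | -6^m + 8^m for all m ≥ 1 by induction on m.
When m = 1: h(1) = 2 = 2·(1), so 2 | h(1).
Inductive step: assume the claim holds for m = p, i.e. 2 | h(p). Then
8^{p+1} − 6^{p+1} = 8·8^p − 6·6^p = 8·(8^p − 6^p) + (2)·6^p. The first term is divisible by 2 by the inductive hypothesis, and the second term (2)·6^p is divisible by 2 since 2 | 2. Hence 2 | h(p+1).
This completes the induction.
Therefore the largest such d is 2.

d = 2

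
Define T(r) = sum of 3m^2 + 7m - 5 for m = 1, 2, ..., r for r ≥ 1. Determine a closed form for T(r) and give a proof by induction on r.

T(r) = r(r^2 + 5r - 1)

We claim T(r) = r(r^2 + 5r - 1) for all r ≥ 1.
When r = 1: T(1) = 5, and the closed form gives 5. They agree.
Inductive step: assume the claim holds for r = m, so T(m) = m(m^2 + 5m - 1).
Then T(m+1) = T(m) + (3m^2 + 13m + 5) = (m(m^2 + 5m - 1)) + (3m^2 + 13m + 5).
Simplifying, T(m+1) = (m + 1)(m^2 + 7m + 5) = (m+1)((m+1)^2 + 5(m+1) - 1),
which is the closed form with r = m+1.
By induction, the statement is established for all r ≥ 1.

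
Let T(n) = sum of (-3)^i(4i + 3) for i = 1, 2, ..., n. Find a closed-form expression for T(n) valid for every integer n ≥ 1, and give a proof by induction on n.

T(n) = 3(-3)^n(n + 1) - 3

We claim T(n) = 3(-3)^n(n + 1) - 3 for all n ≥ 1.
Base case (n = 1): T(1) = -21, and the closed form gives -21. They agree.
Inductive step: assume the claim holds for n = i, so T(i) = 3(-3)^i(i + 1) - 3.
Then T(i+1) = T(i) + ((-3)^(i + 1)(4i + 7)) = (3(-3)^i(i + 1) - 3) + ((-3)^(i + 1)(4i + 7)).
Simplifying, T(i+1) = -9(-3)^i·i - 18(-3)^i - 3 = 3(-3)^(i+1)((i+1) + 1) - 3,
which is the closed form with n = i+1.
By induction, the statement is established for all n ≥ 1.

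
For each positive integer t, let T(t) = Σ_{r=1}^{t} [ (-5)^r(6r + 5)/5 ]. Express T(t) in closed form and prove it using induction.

We claim T(t) = (-5)^t(t + 1) - 1 for all t ≥ 1.
For the base case t = 1: T(1) = -11, and the closed form gives -11. They agree.
Suppose the result is true for t = r, so T(r) = (-5)^r(r + 1) - 1.
Then T(r+1) = T(r) + ((-5)^r(-6r - 11)) = ((-5)^r(r + 1) - 1) + ((-5)^r(-6r - 11)).
Simplifying, T(r+1) = -5(-5)^r·r - 10(-5)^r - 1 = (-5)^(r+1)((r+1) + 1) - 1,
which is the closed form with t = r+1.
This completes the induction.

T(t) = (-5)^t(t + 1) - 1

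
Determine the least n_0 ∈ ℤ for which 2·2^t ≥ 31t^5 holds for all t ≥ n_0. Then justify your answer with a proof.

At t = 27: 268435456 < 444816117, so the inequality fails and n_0 ≥ 28. We prove 2·2^t ≥ 31t^5 for all t ≥ 28.
Base step (t = 28): 2·2^t = 536870912 and 31t^5 = 533521408, so 536870912 ≥ 533521408.
Inductive step: assume the claim holds for t = m, so 2·2^m ≥ 31m^5.
Then 2·2^(m + 1) = 2·(2·2^m) ≥ 2·(31m^5).
Also, for m ≥ 28 we have 2·(31m^5) ≥ 31(m+1)^5, since 2 ≥ (1 + 1/m)^5 for all m ≥ 28.
Combining, 2·2^(m + 1) ≥ 31(m+1)^5.
By induction, the statement is established for all t ≥ 28.
Hence the smallest such n_0 is 28.

n_0 = 28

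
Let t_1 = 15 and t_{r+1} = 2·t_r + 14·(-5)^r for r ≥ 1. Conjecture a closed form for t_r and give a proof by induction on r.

Computing the first terms: t_1 = 15, t_2 = -40, t_3 = 270. This suggests t_r = -2(-5)^r + 5·2^(r - 1).
When r = 1: the formula gives 15 = 15 = t_1.
Inductive step: suppose the statement holds for some k ≥ 1, so t_k = -2(-5)^k + 5·2^(k - 1).
Then t_{k+1} = 2·t_k + 14·(-5)^k = 2·(-2(-5)^k + 5·2^(k - 1)) + 14·(-5)^k = -2(-5)^(k + 1) + 5·2^k = -2(-5)^(k+1) + 5·2^((k+1) - 1),
which is the claimed formula at r = k+1.
Hence, by induction on r, the claim holds for every r ≥ 1.

t_r = -2(-5)^r + 5·2^(r - 1)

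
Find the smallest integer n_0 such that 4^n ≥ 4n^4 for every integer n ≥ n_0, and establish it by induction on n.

n_0 = 7

At n = 6: 4096 < 5184, so the inequality fails and n_0 ≥ 7. We prove 4^n ≥ 4n^4 for all n ≥ 7.
Base step (n = 7): 4^n = 16384 and 4n^4 = 9604, so 16384 ≥ 9604.
Inductive step: assume the claim holds for n = j, so 4^j ≥ 4j^4.
Then 4^(j + 1) = 4·(4^j) ≥ 4·(4j^4).
Also, for j ≥ 7 we have 4·(4j^4) ≥ 4(j+1)^4, since 4 ≥ (1 + 1/j)^4 for all j ≥ 7.
Combining, 4^(j + 1) ≥ 4(j+1)^4.
By the principle of mathematical induction, the result holds for all n ≥ 7.
Hence the smallest such n_0 is 7.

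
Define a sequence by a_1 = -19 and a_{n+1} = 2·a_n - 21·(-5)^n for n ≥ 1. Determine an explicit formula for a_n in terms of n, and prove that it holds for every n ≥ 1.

Computing the first terms: a_1 = -19, a_2 = 67, a_3 = -391. This suggests a_n = 3(-5)^n - 2^(n + 1).
Base step (n = 1): the formula gives -19 = -19 = a_1.
Suppose the result is true for n = k, so a_k = 3(-5)^k - 2^(k + 1).
Then a_{k+1} = 2·a_k - 21·(-5)^k = 2·(3(-5)^k - 2^(k + 1)) - 21·(-5)^k = 3(-5)^(k + 1) - 2^(k + 2) = 3(-5)^(k+1) - 2^((k+1) + 1),
which is the claimed formula at n = k+1.
Hence, by induction on n, the claim holds for every n ≥ 1.

a_n = 3(-5)^n - 2^(n + 1)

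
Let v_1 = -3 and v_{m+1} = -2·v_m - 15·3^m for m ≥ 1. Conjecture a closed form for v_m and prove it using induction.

v_m = -3(-2)^m - 3^(m + 1)

Computing the first terms: v_1 = -3, v_2 = -39, v_3 = -57. This suggests v_m = -3(-2)^m - 3^(m + 1).
Base step (m = 1): the formula gives -3 = -3 = v_1.
Inductive step: assume the claim holds for m = j, so v_j = -3(-2)^j - 3^(j + 1).
Then v_{j+1} = -2·v_j - 15·3^j = -2·(-3(-2)^j - 3^(j + 1)) - 15·3^j = -3(-2)^(j + 1) - 3^(j + 2) = -3(-2)^(j+1) - 3^((j+1) + 1),
which is the claimed formula at m = j+1.
By induction, the statement is established for all m ≥ 1.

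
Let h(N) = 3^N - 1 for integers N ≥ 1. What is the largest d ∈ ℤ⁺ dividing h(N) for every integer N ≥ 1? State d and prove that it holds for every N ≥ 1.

Computing the first values: h(1) = 2 and h(2) = 8; gcd(2, 8) = 2, so d ≤ 2.
We prove 2 | 3^N - 1 for all N ≥ 1 by induction on N.
When N = 1: h(1) = 2 = 2·(1), so 2 | h(1).
Inductive step: suppose the statement holds for some m ≥ 1, i.e. 2 | h(m). Then
3^{m+1} − 1^{m+1} = 3·3^m − 1·1^m = 3·(3^m − 1^m) + (2)·1^m. The first term is divisible by 2 by the inductive hypothesis, and the second term (2)·1^m is divisible by 2 since 2 | 2. Hence 2 | h(m+1).
This completes the induction.
Therefore the largest such d is 2.

d = 2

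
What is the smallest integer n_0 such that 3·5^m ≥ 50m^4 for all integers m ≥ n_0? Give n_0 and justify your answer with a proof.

At m = 6: 46875 < 64800, so the inequality fails and n_0 ≥ 7. We prove 3·5^m ≥ 50m^4 for all m ≥ 7.
Base case (m = 7): 3·5^m = 234375 and 50m^4 = 120050, so 234375 ≥ 120050.
Inductive step: assume the claim holds for m = p, so 3·5^p ≥ 50p^4.
Then 3·5^(p + 1) = 5·(3·5^p) ≥ 5·(50p^4).
Also, for p ≥ 7 we have 5·(50p^4) ≥ 50(p+1)^4, since 5 ≥ (1 + 1/p)^4 for all p ≥ 7.
Combining, 3·5^(p + 1) ≥ 50(p+1)^4.
By the principle of mathematical induction, the result holds for all m ≥ 7.
Hence the smallest such n_0 is 7.

n_0 = 7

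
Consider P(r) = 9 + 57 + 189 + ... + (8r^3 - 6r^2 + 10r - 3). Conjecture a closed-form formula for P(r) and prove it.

P(r) = r(2r^3 + 2r^2 + 4r + 1)

We claim P(r) = r(2r^3 + 2r^2 + 4r + 1) for all r ≥ 1.
For the base case r = 1: P(1) = 9, and the closed form gives 9. They agree.
Inductive step: assume the claim holds for r = k, so P(k) = k(2k^3 + 2k^2 + 4k + 1).
Then P(k+1) = P(k) + (8k^3 + 18k^2 + 22k + 9) = (k(2k^3 + 2k^2 + 4k + 1)) + (8k^3 + 18k^2 + 22k + 9).
Simplifying, P(k+1) = (k + 1)(2k^3 + 8k^2 + 14k + 9) = (k+1)(2(k+1)^3 + 2(k+1)^2 + 4(k+1) + 1),
which is the closed form with r = k+1.
This completes the induction.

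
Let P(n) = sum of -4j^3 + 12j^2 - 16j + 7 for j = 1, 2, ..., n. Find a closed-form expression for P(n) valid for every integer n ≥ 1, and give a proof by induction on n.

P(n) = -n(n^3 - 2n^2 + 3n - 1)

We claim P(n) = -n(n^3 - 2n^2 + 3n - 1) for all n ≥ 1.
When n = 1: P(1) = -1, and the closed form gives -1. They agree.
Suppose the result is true for n = j, so P(j) = j(-j^3 + 2j^2 - 3j + 1).
Then P(j+1) = P(j) + (-4j^3 - 4j - 1) = (j(-j^3 + 2j^2 - 3j + 1)) + (-4j^3 - 4j - 1).
Simplifying, P(j+1) = -(j + 1)(j^3 + j^2 + 2j + 1) = -(j+1)((j+1)^3 - 2(j+1)^2 + 3(j+1) - 1),
which is the closed form with n = j+1.
Hence, by induction on n, the claim holds for every n ≥ 1.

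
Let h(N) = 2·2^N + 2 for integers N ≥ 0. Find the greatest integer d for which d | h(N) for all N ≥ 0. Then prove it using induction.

d = 2

Computing the first values: h(0) = 4 and h(1) = 6; gcd(4, 6) = 2, so d ≤ 2.
We prove 2 | 2·2^N + 2 for all N ≥ 0 by induction on N.
For the base case N = 0: h(0) = 4 = 2·(2), so 2 | h(0).
Inductive step: suppose the statement holds for some j ≥ 0, i.e. 2 | h(j). Then
h(j+1) = 2·2^(j+1) + 2 = 2·(2·2^j + 2) - 2 = 2·h(j) - 2. The first term is divisible by 2 by the inductive hypothesis, and -2 is divisible by 2. Hence 2 | h(j+1).
By induction, the statement is established for all N ≥ 0.
Therefore the largest such d is 2.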